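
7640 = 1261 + 6379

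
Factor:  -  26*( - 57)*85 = 125970 = 2^1*3^1*5^1*13^1*17^1*19^1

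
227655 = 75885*3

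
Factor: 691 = 691^1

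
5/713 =5/713  =  0.01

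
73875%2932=575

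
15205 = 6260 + 8945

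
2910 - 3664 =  - 754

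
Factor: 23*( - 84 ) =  - 2^2*3^1*7^1*23^1 = - 1932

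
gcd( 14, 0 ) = 14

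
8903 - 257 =8646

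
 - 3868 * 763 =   -  2951284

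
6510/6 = 1085 = 1085.00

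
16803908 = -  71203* ( - 236)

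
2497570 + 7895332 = 10392902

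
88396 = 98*902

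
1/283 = 1/283 = 0.00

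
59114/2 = 29557= 29557.00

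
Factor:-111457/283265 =-5^(-1) * 181^( - 1 )*227^1 * 313^(-1) * 491^1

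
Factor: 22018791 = 3^1*17^1 * 193^1*2237^1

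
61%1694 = 61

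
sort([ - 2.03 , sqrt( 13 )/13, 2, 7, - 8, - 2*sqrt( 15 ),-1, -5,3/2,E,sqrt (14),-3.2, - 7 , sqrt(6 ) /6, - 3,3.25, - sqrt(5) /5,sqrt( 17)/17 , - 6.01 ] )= [ - 8, - 2*sqrt(15 ),-7,-6.01,- 5, - 3.2,-3,-2.03, - 1,-sqrt( 5)/5, sqrt (17) /17,sqrt( 13)/13, sqrt( 6 )/6, 3/2,2, E,3.25,sqrt ( 14) , 7]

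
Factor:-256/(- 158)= 128/79 = 2^7*79^ ( - 1)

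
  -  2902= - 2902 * 1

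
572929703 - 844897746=  -  271968043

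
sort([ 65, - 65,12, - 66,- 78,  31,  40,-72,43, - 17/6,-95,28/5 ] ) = [ - 95, - 78, - 72,  -  66,-65, -17/6,28/5,12, 31,40,43, 65 ] 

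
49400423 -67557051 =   -  18156628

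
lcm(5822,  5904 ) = 419184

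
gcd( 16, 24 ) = 8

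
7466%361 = 246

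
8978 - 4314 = 4664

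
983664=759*1296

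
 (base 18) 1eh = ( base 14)305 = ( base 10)593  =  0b1001010001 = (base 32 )ih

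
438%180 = 78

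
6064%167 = 52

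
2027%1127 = 900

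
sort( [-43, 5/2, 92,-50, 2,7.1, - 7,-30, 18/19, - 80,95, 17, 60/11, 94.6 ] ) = [-80, - 50, - 43 ,-30, - 7,18/19, 2, 5/2,  60/11,7.1, 17,  92,94.6,95 ]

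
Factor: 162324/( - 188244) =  - 501/581 = - 3^1* 7^ ( - 1)*83^( - 1)*167^1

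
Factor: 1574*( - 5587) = - 2^1*37^1*151^1*787^1 = -8793938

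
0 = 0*6223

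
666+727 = 1393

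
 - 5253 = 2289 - 7542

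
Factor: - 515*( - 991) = 510365 = 5^1 * 103^1*991^1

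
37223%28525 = 8698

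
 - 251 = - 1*251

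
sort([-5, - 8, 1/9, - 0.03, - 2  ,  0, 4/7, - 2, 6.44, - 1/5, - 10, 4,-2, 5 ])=[ - 10, - 8, - 5 , - 2,-2,- 2, - 1/5, - 0.03, 0,  1/9, 4/7,4,5, 6.44]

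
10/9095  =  2/1819 = 0.00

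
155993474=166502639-10509165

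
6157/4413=1 + 1744/4413 = 1.40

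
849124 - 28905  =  820219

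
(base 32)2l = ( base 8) 125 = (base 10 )85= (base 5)320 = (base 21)41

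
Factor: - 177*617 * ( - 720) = 2^4*3^3*5^1*59^1 * 617^1 = 78630480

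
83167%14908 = 8627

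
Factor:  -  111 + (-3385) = - 2^3*19^1*23^1 = - 3496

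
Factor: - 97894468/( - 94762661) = 13984924/13537523 = 2^2*37^(-1 )*89^(  -  1 ) *199^1*4111^(-1 )*17569^1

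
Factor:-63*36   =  -2268 =- 2^2*3^4*7^1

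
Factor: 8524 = 2^2*2131^1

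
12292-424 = 11868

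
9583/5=9583/5=1916.60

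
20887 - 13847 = 7040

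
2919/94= 31  +  5/94 = 31.05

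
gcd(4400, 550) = 550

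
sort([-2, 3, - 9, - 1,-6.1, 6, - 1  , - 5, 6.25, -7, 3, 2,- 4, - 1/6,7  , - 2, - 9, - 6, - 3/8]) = [-9, - 9,-7,- 6.1,  -  6 , - 5,-4, -2, - 2, - 1,- 1, - 3/8, - 1/6, 2,3,3, 6, 6.25, 7] 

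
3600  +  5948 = 9548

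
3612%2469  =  1143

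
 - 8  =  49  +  -57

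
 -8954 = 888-9842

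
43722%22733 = 20989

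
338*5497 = 1857986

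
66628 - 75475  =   -8847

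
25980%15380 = 10600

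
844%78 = 64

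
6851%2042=725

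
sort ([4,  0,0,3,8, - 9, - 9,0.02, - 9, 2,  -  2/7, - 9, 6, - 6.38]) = [ - 9, - 9,-9, - 9, - 6.38, -2/7, 0,0,0.02,2,3,4,  6, 8 ]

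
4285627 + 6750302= 11035929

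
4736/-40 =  - 119 + 3/5=-118.40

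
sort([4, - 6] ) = [ - 6, 4] 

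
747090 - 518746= 228344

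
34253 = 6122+28131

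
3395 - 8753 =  - 5358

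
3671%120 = 71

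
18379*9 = 165411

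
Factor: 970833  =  3^1*29^1*11159^1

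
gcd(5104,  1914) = 638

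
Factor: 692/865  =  2^2*5^(-1 ) = 4/5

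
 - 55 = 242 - 297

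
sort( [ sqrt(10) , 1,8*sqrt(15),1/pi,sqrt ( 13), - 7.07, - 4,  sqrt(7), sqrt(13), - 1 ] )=[- 7.07  , - 4, - 1,1/pi, 1,sqrt( 7), sqrt( 10),sqrt(13),sqrt( 13) , 8 * sqrt(15)]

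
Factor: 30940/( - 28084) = -5^1 * 13^1*59^( - 1)=-65/59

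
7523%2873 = 1777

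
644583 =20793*31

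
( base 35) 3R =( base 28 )4K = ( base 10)132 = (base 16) 84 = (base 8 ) 204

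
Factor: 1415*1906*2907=2^1* 3^2*5^1*17^1*19^1*283^1*953^1 =7840149930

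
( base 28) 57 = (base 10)147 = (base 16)93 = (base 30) 4r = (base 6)403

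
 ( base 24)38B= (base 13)B57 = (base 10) 1931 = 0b11110001011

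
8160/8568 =20/21  =  0.95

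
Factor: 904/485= 2^3*5^( - 1)*97^( - 1)*113^1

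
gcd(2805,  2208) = 3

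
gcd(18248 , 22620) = 4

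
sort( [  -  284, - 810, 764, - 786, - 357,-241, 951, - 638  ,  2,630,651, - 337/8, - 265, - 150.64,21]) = [ - 810,-786,  -  638, - 357, - 284,-265, - 241, - 150.64, - 337/8,2,21, 630,651,764,  951] 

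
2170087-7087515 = -4917428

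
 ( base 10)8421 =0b10000011100101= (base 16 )20e5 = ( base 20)1111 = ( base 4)2003211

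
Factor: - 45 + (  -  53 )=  - 98=- 2^1*7^2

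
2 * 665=1330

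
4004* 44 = 176176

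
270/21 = 90/7 = 12.86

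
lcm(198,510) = 16830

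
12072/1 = 12072  =  12072.00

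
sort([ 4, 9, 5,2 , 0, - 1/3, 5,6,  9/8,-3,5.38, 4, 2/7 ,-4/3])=[-3, -4/3, - 1/3, 0, 2/7,9/8,2 , 4,4,5,5,5.38, 6,9 ]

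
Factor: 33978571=11^1 * 3088961^1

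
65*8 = 520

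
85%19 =9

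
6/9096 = 1/1516 = 0.00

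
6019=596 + 5423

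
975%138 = 9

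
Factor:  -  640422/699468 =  -141/154 = - 2^( - 1)*3^1 * 7^(-1 )  *  11^ (-1)*47^1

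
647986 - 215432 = 432554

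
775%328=119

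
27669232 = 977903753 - 950234521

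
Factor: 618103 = 17^1*103^1*  353^1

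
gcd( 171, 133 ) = 19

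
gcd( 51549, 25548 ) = 3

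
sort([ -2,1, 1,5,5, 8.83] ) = [ - 2,1,1,5,5, 8.83 ] 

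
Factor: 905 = 5^1*181^1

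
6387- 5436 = 951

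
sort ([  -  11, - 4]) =[ - 11, - 4 ] 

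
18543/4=4635  +  3/4 =4635.75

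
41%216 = 41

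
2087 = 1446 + 641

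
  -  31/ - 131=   31/131 = 0.24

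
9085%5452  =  3633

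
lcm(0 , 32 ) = 0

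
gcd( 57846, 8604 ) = 6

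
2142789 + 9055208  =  11197997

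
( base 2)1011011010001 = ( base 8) 13321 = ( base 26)8gh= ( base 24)a39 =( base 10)5841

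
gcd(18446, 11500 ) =46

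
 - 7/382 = - 1  +  375/382   =  - 0.02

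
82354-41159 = 41195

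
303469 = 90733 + 212736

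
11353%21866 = 11353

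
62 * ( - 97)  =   - 6014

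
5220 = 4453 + 767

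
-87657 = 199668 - 287325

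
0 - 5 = - 5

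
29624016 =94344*314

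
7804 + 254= 8058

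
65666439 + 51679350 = 117345789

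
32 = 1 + 31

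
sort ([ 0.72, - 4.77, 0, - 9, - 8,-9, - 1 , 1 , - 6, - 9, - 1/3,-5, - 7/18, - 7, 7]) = [ - 9, - 9, - 9, - 8, - 7 ,  -  6, - 5, - 4.77 , - 1, -7/18, - 1/3,0, 0.72, 1,7]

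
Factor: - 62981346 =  - 2^1 * 3^1*10496891^1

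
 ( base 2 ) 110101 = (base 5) 203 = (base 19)2f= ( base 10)53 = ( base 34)1J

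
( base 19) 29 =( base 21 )25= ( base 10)47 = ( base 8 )57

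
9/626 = 9/626=0.01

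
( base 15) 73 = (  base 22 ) 4K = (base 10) 108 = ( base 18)60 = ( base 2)1101100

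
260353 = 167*1559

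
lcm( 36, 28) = 252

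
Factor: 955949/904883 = 7^( - 2)* 23^1*59^(  -  1 )*89^1*313^( - 1 )*467^1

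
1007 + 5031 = 6038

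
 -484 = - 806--322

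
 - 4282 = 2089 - 6371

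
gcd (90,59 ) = 1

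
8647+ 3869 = 12516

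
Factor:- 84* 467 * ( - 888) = 34834464 = 2^5*3^2*7^1 * 37^1*467^1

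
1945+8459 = 10404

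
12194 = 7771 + 4423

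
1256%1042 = 214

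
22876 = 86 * 266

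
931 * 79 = 73549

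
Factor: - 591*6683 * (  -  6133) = 24223221849 = 3^1*41^1 * 163^1 * 197^1*6133^1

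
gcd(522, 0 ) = 522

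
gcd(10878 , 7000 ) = 14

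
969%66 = 45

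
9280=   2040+7240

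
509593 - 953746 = - 444153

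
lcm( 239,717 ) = 717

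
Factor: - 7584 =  - 2^5*3^1*79^1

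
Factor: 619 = 619^1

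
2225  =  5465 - 3240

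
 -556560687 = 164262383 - 720823070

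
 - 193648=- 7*27664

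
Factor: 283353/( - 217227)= -7^1*19^( - 1)* 37^( - 1 )*131^1 = - 917/703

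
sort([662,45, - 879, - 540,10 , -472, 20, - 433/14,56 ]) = [ - 879 , - 540,- 472,  -  433/14,10,20, 45, 56,662]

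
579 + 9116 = 9695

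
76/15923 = 76/15923=0.00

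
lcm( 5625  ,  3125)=28125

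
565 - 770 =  - 205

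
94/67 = 1  +  27/67= 1.40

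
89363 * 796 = 71132948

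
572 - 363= 209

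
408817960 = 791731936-382913976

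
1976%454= 160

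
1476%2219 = 1476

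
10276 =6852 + 3424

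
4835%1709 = 1417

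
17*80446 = 1367582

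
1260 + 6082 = 7342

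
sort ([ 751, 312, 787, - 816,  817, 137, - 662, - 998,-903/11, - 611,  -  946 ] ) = [-998, - 946, - 816,-662,-611, - 903/11,137, 312,  751 , 787 , 817] 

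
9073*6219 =56424987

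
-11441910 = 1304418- 12746328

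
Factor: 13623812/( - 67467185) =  - 2^2*5^( - 1 )*79^(- 1 ) * 109^( - 1 )*1567^( - 1) *3405953^1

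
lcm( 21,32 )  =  672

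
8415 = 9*935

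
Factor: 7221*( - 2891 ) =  - 20875911 = - 3^1*7^2*29^1*59^1*83^1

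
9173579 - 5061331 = 4112248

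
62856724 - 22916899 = 39939825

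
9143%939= 692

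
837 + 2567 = 3404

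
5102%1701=1700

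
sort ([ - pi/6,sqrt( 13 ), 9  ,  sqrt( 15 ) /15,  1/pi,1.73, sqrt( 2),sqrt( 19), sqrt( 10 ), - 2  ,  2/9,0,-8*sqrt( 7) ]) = [ - 8*sqrt( 7 ), - 2, - pi/6,0,2/9,sqrt( 15)/15, 1/pi,sqrt(2),  1.73 , sqrt(10), sqrt (13), sqrt(19 ), 9 ]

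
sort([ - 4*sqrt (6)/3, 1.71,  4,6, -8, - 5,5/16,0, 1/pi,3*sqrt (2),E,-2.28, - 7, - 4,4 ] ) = [ - 8,  -  7,-5, -4, - 4*sqrt ( 6 )/3,  -  2.28, 0 , 5/16,  1/pi,  1.71,E,4,4,3*sqrt( 2),  6 ]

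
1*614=614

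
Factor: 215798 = 2^1 * 11^1*17^1 * 577^1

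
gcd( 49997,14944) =1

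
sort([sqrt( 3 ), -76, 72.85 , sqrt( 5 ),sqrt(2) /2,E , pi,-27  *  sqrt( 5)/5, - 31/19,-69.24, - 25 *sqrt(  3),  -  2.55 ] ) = [ - 76, - 69.24 , - 25*sqrt(3),  -  27*sqrt( 5)/5,  -  2.55,-31/19,sqrt( 2 ) /2 , sqrt(3), sqrt(5 ),  E,pi , 72.85]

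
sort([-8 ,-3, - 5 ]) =[ - 8,-5, - 3] 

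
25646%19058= 6588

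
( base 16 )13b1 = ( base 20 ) CC1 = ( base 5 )130131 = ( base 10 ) 5041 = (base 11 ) 3873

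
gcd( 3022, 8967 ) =1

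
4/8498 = 2/4249 = 0.00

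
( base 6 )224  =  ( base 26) 3A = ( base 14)64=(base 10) 88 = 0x58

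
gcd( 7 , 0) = 7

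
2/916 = 1/458 = 0.00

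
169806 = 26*6531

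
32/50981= 32/50981= 0.00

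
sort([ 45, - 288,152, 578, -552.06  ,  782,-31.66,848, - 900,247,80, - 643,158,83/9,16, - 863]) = [-900, - 863,  -  643 , - 552.06, - 288, - 31.66, 83/9, 16, 45, 80,152,158, 247, 578, 782, 848 ]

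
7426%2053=1267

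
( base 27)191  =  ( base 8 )1715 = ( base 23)1J7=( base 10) 973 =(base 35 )rs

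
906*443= 401358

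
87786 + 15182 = 102968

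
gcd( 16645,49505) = 5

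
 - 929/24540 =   -  1 +23611/24540 = - 0.04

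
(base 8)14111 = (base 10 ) 6217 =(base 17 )148C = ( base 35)52M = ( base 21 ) e21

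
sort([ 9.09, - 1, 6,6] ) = [ - 1, 6, 6, 9.09 ]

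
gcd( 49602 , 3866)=2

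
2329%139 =105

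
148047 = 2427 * 61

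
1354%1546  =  1354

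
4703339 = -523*( - 8993 )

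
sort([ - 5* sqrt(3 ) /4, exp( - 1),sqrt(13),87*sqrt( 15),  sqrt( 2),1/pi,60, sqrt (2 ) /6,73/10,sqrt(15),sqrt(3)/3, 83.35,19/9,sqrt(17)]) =[ - 5* sqrt(3 )/4,sqrt( 2 ) /6, 1/pi, exp(-1),sqrt(3)/3,sqrt ( 2 ), 19/9, sqrt (13),sqrt( 15),sqrt(17 ),73/10, 60,83.35 , 87 * sqrt(15 ) ] 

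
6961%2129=574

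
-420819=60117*( - 7) 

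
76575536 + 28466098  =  105041634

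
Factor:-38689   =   - 7^1*5527^1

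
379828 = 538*706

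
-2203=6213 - 8416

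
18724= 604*31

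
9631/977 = 9 + 838/977 = 9.86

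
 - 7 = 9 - 16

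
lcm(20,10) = 20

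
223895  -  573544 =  - 349649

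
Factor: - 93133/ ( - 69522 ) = 2^( - 1 )*3^(  -  1)*11587^( - 1)*93133^1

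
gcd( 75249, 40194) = 9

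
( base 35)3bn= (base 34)3i3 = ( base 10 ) 4083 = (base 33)3OO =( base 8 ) 7763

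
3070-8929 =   -  5859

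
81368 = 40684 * 2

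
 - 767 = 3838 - 4605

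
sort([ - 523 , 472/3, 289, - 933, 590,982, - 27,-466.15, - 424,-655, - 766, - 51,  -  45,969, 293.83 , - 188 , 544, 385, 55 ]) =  [ - 933,- 766, - 655, - 523, - 466.15, - 424 , - 188, - 51, - 45, - 27,  55, 472/3, 289, 293.83 , 385, 544, 590,969,982 ] 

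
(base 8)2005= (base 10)1029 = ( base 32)105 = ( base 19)2G3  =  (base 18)333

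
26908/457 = 26908/457 = 58.88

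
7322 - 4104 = 3218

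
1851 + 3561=5412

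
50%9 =5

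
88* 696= 61248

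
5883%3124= 2759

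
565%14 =5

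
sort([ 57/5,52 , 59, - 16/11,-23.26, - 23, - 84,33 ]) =[-84, - 23.26, - 23, -16/11,57/5,  33,52, 59]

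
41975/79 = 41975/79 = 531.33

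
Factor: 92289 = 3^1 * 30763^1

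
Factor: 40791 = 3^1*13597^1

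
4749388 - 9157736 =  -  4408348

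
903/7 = 129 = 129.00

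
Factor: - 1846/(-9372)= 13/66 = 2^( - 1 )*3^( - 1 )*11^( - 1 )*13^1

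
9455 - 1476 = 7979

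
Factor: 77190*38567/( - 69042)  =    -  496164455/11507   =  - 5^1*31^1*37^( - 1)*83^1*311^(-1)*38567^1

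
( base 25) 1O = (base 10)49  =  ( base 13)3A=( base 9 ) 54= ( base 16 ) 31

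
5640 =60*94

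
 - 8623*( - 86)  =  741578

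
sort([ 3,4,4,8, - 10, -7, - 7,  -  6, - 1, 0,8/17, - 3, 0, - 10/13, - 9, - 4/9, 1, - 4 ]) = [ - 10 , - 9, - 7, - 7,  -  6, - 4 , - 3, - 1,-10/13, - 4/9,0,0,8/17,1, 3, 4 , 4, 8]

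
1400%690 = 20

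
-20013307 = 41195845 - 61209152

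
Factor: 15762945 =3^1*5^1*11^1 * 83^1*1151^1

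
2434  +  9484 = 11918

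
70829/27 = 70829/27 = 2623.30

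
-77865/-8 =77865/8 = 9733.12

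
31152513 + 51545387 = 82697900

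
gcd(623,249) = 1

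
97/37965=97/37965= 0.00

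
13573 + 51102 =64675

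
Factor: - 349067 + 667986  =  318919^1 = 318919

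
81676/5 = 16335 + 1/5 = 16335.20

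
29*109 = 3161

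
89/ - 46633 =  - 1 + 46544/46633 = - 0.00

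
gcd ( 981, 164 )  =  1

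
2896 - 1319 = 1577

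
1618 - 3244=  - 1626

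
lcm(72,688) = 6192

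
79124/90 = 39562/45 = 879.16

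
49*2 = 98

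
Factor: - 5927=-5927^1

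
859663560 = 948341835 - 88678275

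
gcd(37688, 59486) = 14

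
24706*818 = 20209508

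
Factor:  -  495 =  - 3^2*5^1 * 11^1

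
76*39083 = 2970308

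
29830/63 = 29830/63 = 473.49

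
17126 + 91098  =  108224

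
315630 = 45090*7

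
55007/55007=1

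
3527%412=231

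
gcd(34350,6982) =2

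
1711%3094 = 1711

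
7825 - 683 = 7142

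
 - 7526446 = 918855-8445301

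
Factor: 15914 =2^1*73^1*109^1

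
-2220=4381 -6601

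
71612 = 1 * 71612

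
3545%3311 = 234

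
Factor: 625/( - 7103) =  - 5^4*7103^(  -  1) 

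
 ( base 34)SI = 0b1111001010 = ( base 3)1022221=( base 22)202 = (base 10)970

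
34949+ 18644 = 53593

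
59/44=59/44 = 1.34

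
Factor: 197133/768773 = 3^1 * 23^1*2857^1 *768773^( - 1)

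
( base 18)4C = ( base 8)124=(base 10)84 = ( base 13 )66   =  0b1010100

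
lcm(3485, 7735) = 317135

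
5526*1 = 5526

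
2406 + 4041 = 6447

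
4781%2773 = 2008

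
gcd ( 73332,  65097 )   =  27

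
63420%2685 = 1665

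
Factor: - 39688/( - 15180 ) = 902/345 = 2^1*3^( - 1)*5^( - 1 ) * 11^1 * 23^( - 1)*41^1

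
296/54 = 148/27 = 5.48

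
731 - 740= - 9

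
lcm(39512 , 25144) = 276584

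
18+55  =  73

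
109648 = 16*6853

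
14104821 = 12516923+1587898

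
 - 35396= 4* ( - 8849)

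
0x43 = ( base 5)232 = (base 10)67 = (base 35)1W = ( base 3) 2111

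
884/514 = 1 + 185/257 = 1.72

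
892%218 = 20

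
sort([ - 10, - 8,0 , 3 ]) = [ - 10, - 8,0, 3]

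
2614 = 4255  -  1641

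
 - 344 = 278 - 622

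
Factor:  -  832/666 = - 416/333 = - 2^5*3^( - 2)*13^1*37^(-1)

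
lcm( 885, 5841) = 29205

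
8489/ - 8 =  - 8489/8 = - 1061.12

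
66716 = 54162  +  12554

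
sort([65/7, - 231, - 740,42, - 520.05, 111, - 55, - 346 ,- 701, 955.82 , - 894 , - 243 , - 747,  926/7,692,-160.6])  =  [ - 894, - 747,-740,-701 , - 520.05, - 346,-243, - 231, - 160.6, - 55, 65/7 , 42 , 111 , 926/7,  692,955.82]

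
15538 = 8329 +7209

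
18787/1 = 18787  =  18787.00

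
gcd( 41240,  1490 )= 10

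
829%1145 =829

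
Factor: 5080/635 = 2^3 = 8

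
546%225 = 96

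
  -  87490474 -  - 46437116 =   -  41053358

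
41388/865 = 47 + 733/865=47.85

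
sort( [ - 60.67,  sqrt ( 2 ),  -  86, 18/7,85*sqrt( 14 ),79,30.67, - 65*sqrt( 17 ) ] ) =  [  -  65*sqrt(17 ), - 86, - 60.67,  sqrt(2),  18/7,30.67, 79, 85*sqrt( 14 )]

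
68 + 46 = 114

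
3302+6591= 9893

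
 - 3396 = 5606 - 9002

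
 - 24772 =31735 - 56507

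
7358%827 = 742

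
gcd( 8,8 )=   8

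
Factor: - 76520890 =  - 2^1*5^1*139^1*55051^1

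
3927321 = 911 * 4311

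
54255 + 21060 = 75315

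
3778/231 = 16+82/231=16.35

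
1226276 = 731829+494447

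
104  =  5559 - 5455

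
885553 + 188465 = 1074018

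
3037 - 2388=649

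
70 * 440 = 30800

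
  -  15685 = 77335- 93020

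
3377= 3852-475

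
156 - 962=-806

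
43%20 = 3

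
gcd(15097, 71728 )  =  1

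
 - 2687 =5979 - 8666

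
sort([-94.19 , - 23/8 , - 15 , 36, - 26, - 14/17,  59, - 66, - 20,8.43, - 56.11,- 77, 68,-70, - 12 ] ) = [ - 94.19, - 77, - 70, - 66, - 56.11, - 26, - 20, - 15, - 12, - 23/8, - 14/17,8.43 , 36,59, 68 ]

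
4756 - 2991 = 1765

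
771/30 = 257/10 = 25.70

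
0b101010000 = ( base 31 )AQ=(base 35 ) 9L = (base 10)336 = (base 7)660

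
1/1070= 1/1070  =  0.00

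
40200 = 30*1340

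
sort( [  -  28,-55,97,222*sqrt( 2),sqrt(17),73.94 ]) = [ - 55, - 28 , sqrt(17), 73.94,97, 222*sqrt ( 2 ) ] 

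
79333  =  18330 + 61003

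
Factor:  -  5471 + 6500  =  3^1 * 7^3=1029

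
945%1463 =945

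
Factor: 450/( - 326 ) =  - 225/163 = - 3^2*  5^2*163^( - 1)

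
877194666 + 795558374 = 1672753040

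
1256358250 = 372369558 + 883988692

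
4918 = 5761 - 843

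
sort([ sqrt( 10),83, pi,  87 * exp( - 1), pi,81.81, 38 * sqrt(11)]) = [pi, pi,sqrt( 10),87*exp( - 1),81.81, 83,38*sqrt ( 11 )]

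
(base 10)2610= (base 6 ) 20030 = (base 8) 5062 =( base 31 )2M6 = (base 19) 747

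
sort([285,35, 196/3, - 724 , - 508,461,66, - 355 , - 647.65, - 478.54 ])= [ - 724 , - 647.65, - 508, - 478.54, - 355,  35, 196/3, 66, 285,461] 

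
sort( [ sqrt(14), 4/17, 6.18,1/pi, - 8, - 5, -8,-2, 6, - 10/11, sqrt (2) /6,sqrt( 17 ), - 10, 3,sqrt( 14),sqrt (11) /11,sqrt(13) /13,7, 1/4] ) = [  -  10, - 8, - 8, - 5, - 2, - 10/11, 4/17,sqrt( 2)/6 , 1/4,sqrt (13) /13, sqrt(11)/11,1/pi , 3,sqrt (14),sqrt (14 ), sqrt( 17),6, 6.18,7 ] 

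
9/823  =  9/823 = 0.01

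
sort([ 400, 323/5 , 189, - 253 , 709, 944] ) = [ - 253 , 323/5, 189, 400, 709,  944]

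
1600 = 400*4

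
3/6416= 3/6416=0.00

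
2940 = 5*588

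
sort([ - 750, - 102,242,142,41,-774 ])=[ - 774,-750, - 102,41, 142,242 ] 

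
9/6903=1/767 = 0.00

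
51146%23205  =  4736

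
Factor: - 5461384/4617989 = - 2^3* 29^( - 1 )*59^ ( - 1)*2699^( - 1) * 682673^1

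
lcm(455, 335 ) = 30485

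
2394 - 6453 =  - 4059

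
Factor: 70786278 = 2^1*  3^3*107^1* 12251^1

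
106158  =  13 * 8166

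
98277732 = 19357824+78919908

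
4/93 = 4/93 = 0.04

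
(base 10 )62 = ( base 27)28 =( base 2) 111110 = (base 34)1s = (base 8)76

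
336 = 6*56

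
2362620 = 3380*699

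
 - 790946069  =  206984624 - 997930693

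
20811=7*2973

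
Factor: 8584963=739^1 *11617^1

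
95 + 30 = 125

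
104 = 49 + 55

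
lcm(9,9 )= 9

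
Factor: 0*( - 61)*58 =0^1= 0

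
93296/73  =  1278 + 2/73= 1278.03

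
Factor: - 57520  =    -  2^4*5^1*719^1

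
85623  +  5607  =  91230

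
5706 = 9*634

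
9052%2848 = 508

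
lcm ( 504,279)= 15624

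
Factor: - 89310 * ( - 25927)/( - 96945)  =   - 2^1*11^1*13^1 * 23^ ( - 1) * 229^1*281^( - 1 ) * 2357^1 = - 154369358/6463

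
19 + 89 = 108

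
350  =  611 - 261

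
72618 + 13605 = 86223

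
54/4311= 6/479= 0.01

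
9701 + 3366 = 13067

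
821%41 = 1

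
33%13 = 7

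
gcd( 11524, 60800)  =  4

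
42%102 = 42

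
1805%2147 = 1805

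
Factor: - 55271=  - 19^1*2909^1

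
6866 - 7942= - 1076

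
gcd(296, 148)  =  148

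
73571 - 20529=53042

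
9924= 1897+8027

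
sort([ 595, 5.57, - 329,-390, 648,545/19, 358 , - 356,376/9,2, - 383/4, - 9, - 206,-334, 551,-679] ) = [ - 679, - 390,  -  356,- 334, - 329, - 206, - 383/4, - 9,2,5.57 , 545/19,376/9, 358,551, 595,648]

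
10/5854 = 5/2927=0.00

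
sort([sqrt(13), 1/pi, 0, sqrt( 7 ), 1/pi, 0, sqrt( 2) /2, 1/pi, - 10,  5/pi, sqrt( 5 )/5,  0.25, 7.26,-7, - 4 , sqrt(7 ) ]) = [ - 10, -7 , - 4, 0, 0, 0.25 , 1/pi, 1/pi, 1/pi, sqrt( 5 )/5,sqrt( 2)/2,  5/pi, sqrt( 7 ), sqrt( 7),sqrt( 13 ), 7.26 ]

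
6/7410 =1/1235 = 0.00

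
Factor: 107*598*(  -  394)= -25210484= -  2^2*13^1* 23^1 * 107^1 * 197^1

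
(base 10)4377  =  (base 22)90l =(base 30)4PR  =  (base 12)2649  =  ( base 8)10431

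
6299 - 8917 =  - 2618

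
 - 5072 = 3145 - 8217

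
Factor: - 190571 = -149^1*1279^1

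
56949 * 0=0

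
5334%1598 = 540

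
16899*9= 152091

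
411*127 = 52197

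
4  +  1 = 5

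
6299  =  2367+3932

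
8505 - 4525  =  3980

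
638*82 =52316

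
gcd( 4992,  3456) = 384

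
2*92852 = 185704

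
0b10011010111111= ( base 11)74a8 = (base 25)FLJ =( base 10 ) 9919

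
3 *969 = 2907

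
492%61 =4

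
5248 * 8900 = 46707200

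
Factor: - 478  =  -2^1*239^1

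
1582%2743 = 1582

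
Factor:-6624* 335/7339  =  -2219040/7339 = - 2^5 * 3^2*5^1*23^1*41^(-1)*67^1*179^(  -  1 ) 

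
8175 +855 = 9030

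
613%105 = 88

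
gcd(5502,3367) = 7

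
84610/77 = 1098 + 64/77 =1098.83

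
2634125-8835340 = - 6201215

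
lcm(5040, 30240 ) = 30240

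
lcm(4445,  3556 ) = 17780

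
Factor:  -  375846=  - 2^1*3^1  *37^1*1693^1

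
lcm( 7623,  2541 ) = 7623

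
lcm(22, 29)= 638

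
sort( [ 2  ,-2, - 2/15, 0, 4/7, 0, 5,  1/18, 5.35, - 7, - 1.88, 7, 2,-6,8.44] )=[ - 7, - 6, - 2, - 1.88, - 2/15, 0, 0 , 1/18, 4/7, 2,2,5, 5.35,7, 8.44 ]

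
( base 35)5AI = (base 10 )6493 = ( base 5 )201433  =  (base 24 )b6d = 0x195d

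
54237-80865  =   - 26628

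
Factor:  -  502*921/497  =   - 462342/497=- 2^1*3^1*7^ ( - 1) * 71^( - 1)*251^1*307^1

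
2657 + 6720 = 9377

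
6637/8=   829 + 5/8= 829.62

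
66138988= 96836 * 683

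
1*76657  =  76657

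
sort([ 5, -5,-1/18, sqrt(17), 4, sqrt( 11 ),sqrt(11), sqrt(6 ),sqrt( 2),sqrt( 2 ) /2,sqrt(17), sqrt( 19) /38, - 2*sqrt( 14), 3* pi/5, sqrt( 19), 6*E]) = [ - 2 * sqrt( 14 ), - 5, - 1/18, sqrt ( 19)/38, sqrt (2 ) /2,sqrt ( 2), 3 * pi/5, sqrt( 6), sqrt( 11),sqrt(11 ),4, sqrt( 17),  sqrt( 17 ), sqrt(19 ), 5,  6 * E]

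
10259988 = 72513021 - 62253033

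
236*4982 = 1175752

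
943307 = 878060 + 65247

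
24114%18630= 5484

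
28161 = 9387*3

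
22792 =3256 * 7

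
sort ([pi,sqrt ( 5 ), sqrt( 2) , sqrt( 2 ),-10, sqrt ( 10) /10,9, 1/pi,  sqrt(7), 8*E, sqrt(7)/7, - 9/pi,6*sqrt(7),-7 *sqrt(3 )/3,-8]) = [ - 10,-8,-7*sqrt( 3)/3,-9/pi , sqrt(  10) /10 , 1/pi,sqrt ( 7 )/7 , sqrt(2), sqrt(2), sqrt( 5), sqrt( 7 ), pi,9 , 6 *sqrt ( 7 ),8*E ] 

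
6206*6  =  37236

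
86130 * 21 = 1808730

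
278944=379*736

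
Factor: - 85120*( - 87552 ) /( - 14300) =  - 372621312/715  =  - 2^14*3^2*5^( - 1)*7^1*11^(  -  1)*13^(  -  1 )*19^2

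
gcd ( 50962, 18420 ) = 614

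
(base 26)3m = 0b1100100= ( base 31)37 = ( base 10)100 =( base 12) 84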